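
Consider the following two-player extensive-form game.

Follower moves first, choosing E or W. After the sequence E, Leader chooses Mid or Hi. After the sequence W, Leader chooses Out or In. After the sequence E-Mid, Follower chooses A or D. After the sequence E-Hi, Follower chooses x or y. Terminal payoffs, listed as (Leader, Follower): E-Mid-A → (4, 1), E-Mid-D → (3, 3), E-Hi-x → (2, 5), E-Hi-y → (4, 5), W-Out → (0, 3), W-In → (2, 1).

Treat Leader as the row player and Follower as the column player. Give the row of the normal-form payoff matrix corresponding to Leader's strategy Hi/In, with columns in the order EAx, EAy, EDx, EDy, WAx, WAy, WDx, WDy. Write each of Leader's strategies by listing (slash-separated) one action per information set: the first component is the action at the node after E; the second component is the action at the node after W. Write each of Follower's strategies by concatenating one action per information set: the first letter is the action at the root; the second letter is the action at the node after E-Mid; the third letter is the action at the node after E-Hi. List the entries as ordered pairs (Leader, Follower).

vs EAx: Follower plays E → Leader plays Hi at [E] → Follower plays x at [E-Hi] → (2, 5)
vs EAy: Follower plays E → Leader plays Hi at [E] → Follower plays y at [E-Hi] → (4, 5)
vs EDx: Follower plays E → Leader plays Hi at [E] → Follower plays x at [E-Hi] → (2, 5)
vs EDy: Follower plays E → Leader plays Hi at [E] → Follower plays y at [E-Hi] → (4, 5)
vs WAx: Follower plays W → Leader plays In at [W] → (2, 1)
vs WAy: Follower plays W → Leader plays In at [W] → (2, 1)
vs WDx: Follower plays W → Leader plays In at [W] → (2, 1)
vs WDy: Follower plays W → Leader plays In at [W] → (2, 1)

(2,5) (4,5) (2,5) (4,5) (2,1) (2,1) (2,1) (2,1)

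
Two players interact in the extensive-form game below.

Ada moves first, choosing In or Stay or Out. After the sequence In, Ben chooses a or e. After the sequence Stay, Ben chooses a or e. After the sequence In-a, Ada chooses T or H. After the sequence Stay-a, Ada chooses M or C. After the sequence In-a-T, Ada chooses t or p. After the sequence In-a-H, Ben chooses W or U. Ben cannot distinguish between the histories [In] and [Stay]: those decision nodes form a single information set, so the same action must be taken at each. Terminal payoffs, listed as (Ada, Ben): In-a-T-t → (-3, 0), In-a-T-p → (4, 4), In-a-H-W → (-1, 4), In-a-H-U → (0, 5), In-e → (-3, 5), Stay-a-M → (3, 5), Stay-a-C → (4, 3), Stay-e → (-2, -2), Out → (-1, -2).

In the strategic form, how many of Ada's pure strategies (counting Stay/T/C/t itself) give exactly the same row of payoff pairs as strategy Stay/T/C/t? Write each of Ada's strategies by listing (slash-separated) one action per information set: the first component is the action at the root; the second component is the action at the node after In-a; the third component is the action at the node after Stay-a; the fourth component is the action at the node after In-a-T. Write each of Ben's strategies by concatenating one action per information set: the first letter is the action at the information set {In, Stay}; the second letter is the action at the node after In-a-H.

Row for Stay/T/C/t (columns aW, aU, eW, eU): (4,3) (4,3) (-2,-2) (-2,-2).
Under Stay/T/C/t, Ada's choice at the node after In-a and at the node after In-a-T can never be reached regardless of what Ben does, so varying those choices leaves every outcome unchanged.
Holding the reachable choices fixed and varying the unreachable ones freely already gives 2 × 2 = 4 equivalent strategies.
No other strategy reproduces this row, so those 4 are the full class: Stay/T/C/t, Stay/T/C/p, Stay/H/C/t, Stay/H/C/p.

4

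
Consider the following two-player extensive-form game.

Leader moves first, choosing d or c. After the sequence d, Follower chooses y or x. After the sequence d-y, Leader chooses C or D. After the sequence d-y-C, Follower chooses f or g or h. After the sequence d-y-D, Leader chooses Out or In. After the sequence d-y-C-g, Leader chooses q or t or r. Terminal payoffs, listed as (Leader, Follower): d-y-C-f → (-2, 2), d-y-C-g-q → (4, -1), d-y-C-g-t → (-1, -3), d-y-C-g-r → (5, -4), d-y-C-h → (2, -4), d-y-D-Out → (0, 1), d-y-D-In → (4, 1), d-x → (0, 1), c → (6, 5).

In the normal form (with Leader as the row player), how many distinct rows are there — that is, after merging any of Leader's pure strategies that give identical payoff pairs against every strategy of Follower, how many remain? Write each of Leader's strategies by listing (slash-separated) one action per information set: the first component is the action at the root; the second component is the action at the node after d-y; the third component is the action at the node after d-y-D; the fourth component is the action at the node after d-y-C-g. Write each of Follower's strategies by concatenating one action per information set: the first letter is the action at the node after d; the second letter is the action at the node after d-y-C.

Leader has 24 pure strategies: d/C/Out/q, d/C/Out/t, d/C/Out/r, d/C/In/q, d/C/In/t, d/C/In/r, d/D/Out/q, d/D/Out/t, d/D/Out/r, d/D/In/q, d/D/In/t, d/D/In/r, c/C/Out/q, c/C/Out/t, c/C/Out/r, c/C/In/q, c/C/In/t, c/C/In/r, c/D/Out/q, c/D/Out/t, c/D/Out/r, c/D/In/q, c/D/In/t, c/D/In/r. Columns: yf, yg, yh, xf, xg, xh.
{d/C/Out/q, d/C/In/q} → row (-2,2) (4,-1) (2,-4) (0,1) (0,1) (0,1)
{d/C/Out/t, d/C/In/t} → row (-2,2) (-1,-3) (2,-4) (0,1) (0,1) (0,1)
{d/C/Out/r, d/C/In/r} → row (-2,2) (5,-4) (2,-4) (0,1) (0,1) (0,1)
{d/D/Out/q, d/D/Out/t, d/D/Out/r} → row (0,1) (0,1) (0,1) (0,1) (0,1) (0,1)
{d/D/In/q, d/D/In/t, d/D/In/r} → row (4,1) (4,1) (4,1) (0,1) (0,1) (0,1)
{c/C/Out/q, c/C/Out/t, c/C/Out/r, c/C/In/q, c/C/In/t, c/C/In/r, c/D/Out/q, c/D/Out/t, c/D/Out/r, c/D/In/q, c/D/In/t, c/D/In/r} → row (6,5) (6,5) (6,5) (6,5) (6,5) (6,5)
That's 6 distinct rows out of 24 strategies.

6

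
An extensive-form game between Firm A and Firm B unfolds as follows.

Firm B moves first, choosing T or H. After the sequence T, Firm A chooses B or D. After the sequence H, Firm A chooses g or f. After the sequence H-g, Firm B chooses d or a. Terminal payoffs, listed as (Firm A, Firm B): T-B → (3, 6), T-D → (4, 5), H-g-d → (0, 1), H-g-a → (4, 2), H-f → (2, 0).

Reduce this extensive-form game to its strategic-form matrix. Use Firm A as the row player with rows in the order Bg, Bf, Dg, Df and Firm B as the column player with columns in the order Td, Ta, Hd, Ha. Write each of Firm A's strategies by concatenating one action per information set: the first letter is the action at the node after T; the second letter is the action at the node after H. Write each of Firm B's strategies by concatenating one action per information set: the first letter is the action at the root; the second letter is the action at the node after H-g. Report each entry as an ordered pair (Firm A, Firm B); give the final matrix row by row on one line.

Row Bg: Td→(3,6), Ta→(3,6), Hd→(0,1), Ha→(4,2)
Row Bf: Td→(3,6), Ta→(3,6), Hd→(2,0), Ha→(2,0)
Row Dg: Td→(4,5), Ta→(4,5), Hd→(0,1), Ha→(4,2)
Row Df: Td→(4,5), Ta→(4,5), Hd→(2,0), Ha→(2,0)

Bg: (3,6) (3,6) (0,1) (4,2) | Bf: (3,6) (3,6) (2,0) (2,0) | Dg: (4,5) (4,5) (0,1) (4,2) | Df: (4,5) (4,5) (2,0) (2,0)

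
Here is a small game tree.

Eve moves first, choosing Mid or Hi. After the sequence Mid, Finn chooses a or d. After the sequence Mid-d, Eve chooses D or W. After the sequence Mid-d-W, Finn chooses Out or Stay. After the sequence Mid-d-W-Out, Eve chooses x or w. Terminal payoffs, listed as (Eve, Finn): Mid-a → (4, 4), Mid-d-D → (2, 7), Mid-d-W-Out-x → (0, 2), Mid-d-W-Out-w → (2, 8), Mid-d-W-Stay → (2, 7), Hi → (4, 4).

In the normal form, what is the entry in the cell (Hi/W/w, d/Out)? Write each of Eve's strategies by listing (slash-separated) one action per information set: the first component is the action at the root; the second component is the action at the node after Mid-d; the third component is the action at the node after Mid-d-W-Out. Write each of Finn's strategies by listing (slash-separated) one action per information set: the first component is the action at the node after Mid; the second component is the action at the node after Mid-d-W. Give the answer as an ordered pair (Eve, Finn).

Trace the play path from the root:
  Eve plays Hi
→ terminal payoff (4, 4).
(Eve's choice at the node after Mid-d is never reached on this path, so it doesn't affect the outcome.)

(4, 4)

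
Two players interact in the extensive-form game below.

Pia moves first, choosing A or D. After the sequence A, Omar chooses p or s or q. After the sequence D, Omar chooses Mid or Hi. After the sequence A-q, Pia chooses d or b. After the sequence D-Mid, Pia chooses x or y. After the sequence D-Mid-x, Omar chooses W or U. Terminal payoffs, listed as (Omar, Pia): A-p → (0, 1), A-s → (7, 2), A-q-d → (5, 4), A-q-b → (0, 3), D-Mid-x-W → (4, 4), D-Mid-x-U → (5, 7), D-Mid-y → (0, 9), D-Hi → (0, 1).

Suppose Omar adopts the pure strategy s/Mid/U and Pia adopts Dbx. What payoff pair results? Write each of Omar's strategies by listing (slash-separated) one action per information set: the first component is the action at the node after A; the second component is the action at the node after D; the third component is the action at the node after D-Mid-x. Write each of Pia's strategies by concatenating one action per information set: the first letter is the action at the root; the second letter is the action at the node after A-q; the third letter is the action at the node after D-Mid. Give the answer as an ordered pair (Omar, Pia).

Trace the play path from the root:
  Pia plays D
  Omar plays Mid at [D]
  Pia plays x at [D-Mid]
  Omar plays U at [D-Mid-x]
→ terminal payoff (5, 7).
(Omar's choice at the node after A is never reached on this path, so it doesn't affect the outcome.)

(5, 7)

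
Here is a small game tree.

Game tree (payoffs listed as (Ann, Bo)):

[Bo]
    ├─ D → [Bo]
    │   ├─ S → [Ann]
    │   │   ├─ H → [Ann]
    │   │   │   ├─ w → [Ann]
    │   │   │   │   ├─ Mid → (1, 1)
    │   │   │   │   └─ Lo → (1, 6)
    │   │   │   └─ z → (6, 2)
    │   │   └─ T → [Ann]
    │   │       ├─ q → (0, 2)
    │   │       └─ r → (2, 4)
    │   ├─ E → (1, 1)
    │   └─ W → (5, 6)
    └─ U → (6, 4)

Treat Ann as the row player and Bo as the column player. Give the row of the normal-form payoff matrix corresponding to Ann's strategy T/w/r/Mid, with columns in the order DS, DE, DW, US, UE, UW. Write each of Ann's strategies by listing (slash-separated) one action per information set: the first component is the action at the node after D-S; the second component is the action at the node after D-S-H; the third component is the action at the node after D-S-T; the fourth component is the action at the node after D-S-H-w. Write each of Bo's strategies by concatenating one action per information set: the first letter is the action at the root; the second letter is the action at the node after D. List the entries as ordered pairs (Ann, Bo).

(2,4) (1,1) (5,6) (6,4) (6,4) (6,4)

vs DS: Bo plays D → Bo plays S at [D] → Ann plays T at [D-S] → Ann plays r at [D-S-T] → (2, 4)
vs DE: Bo plays D → Bo plays E at [D] → (1, 1)
vs DW: Bo plays D → Bo plays W at [D] → (5, 6)
vs US: Bo plays U → (6, 4)
vs UE: Bo plays U → (6, 4)
vs UW: Bo plays U → (6, 4)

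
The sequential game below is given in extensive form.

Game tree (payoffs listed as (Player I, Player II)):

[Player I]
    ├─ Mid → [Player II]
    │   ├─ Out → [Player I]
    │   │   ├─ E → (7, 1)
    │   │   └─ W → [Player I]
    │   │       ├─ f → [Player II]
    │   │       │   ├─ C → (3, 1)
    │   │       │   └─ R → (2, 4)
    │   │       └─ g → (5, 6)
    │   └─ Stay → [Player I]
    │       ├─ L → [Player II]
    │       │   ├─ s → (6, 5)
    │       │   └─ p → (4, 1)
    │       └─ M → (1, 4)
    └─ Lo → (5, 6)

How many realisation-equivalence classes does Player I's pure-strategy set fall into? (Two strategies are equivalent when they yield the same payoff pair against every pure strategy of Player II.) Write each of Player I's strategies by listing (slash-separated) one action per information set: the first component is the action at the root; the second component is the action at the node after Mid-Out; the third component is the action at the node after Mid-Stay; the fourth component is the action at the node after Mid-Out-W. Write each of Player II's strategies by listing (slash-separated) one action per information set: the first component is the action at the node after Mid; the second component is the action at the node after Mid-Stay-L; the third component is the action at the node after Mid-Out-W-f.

Player I has 16 pure strategies: Mid/E/L/f, Mid/E/L/g, Mid/E/M/f, Mid/E/M/g, Mid/W/L/f, Mid/W/L/g, Mid/W/M/f, Mid/W/M/g, Lo/E/L/f, Lo/E/L/g, Lo/E/M/f, Lo/E/M/g, Lo/W/L/f, Lo/W/L/g, Lo/W/M/f, Lo/W/M/g. Columns: Out/s/C, Out/s/R, Out/p/C, Out/p/R, Stay/s/C, Stay/s/R, Stay/p/C, Stay/p/R.
{Mid/E/L/f, Mid/E/L/g} → row (7,1) (7,1) (7,1) (7,1) (6,5) (6,5) (4,1) (4,1)
{Mid/E/M/f, Mid/E/M/g} → row (7,1) (7,1) (7,1) (7,1) (1,4) (1,4) (1,4) (1,4)
{Mid/W/L/f} → row (3,1) (2,4) (3,1) (2,4) (6,5) (6,5) (4,1) (4,1)
{Mid/W/L/g} → row (5,6) (5,6) (5,6) (5,6) (6,5) (6,5) (4,1) (4,1)
{Mid/W/M/f} → row (3,1) (2,4) (3,1) (2,4) (1,4) (1,4) (1,4) (1,4)
{Mid/W/M/g} → row (5,6) (5,6) (5,6) (5,6) (1,4) (1,4) (1,4) (1,4)
{Lo/E/L/f, Lo/E/L/g, Lo/E/M/f, Lo/E/M/g, Lo/W/L/f, Lo/W/L/g, Lo/W/M/f, Lo/W/M/g} → row (5,6) (5,6) (5,6) (5,6) (5,6) (5,6) (5,6) (5,6)
That's 7 distinct rows out of 16 strategies.

7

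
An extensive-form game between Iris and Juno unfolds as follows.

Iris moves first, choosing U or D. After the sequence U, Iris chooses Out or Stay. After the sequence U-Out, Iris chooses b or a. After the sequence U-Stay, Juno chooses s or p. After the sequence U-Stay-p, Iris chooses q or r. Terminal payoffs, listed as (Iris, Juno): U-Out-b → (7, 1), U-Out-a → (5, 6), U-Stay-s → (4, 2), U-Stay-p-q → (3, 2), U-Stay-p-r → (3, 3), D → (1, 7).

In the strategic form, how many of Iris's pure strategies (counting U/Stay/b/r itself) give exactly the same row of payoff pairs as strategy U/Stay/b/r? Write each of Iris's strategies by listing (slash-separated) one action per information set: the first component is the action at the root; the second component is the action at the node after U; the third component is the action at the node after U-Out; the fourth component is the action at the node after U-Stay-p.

Row for U/Stay/b/r (columns s, p): (4,2) (3,3).
Under U/Stay/b/r, Iris's choice at the node after U-Out can never be reached regardless of what Juno does, so varying those choices leaves every outcome unchanged.
Holding the reachable choices fixed and varying the unreachable one freely already gives 2 equivalent strategies.
No other strategy reproduces this row, so those 2 are the full class: U/Stay/b/r, U/Stay/a/r.

2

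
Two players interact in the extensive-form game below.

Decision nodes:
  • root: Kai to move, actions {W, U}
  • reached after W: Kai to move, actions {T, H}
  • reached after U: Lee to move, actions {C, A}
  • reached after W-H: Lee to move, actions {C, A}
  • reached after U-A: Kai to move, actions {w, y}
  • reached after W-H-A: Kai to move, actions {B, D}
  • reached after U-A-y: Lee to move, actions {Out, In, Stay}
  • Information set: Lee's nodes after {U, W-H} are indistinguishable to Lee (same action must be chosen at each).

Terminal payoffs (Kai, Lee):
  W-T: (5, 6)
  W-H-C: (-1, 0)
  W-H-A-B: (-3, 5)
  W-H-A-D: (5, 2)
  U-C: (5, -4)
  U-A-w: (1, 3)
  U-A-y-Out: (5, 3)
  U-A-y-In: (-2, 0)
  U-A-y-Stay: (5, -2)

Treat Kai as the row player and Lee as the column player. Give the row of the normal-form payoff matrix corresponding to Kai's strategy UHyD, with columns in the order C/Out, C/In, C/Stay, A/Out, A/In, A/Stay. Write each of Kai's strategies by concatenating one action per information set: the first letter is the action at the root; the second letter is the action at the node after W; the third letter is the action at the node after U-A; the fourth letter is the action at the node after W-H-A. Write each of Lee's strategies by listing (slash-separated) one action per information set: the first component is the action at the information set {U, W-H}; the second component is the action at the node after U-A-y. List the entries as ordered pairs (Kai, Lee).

(5,-4) (5,-4) (5,-4) (5,3) (-2,0) (5,-2)

vs C/Out: Kai plays U → Lee plays C at [U] → (5, -4)
vs C/In: Kai plays U → Lee plays C at [U] → (5, -4)
vs C/Stay: Kai plays U → Lee plays C at [U] → (5, -4)
vs A/Out: Kai plays U → Lee plays A at [U] → Kai plays y at [U-A] → Lee plays Out at [U-A-y] → (5, 3)
vs A/In: Kai plays U → Lee plays A at [U] → Kai plays y at [U-A] → Lee plays In at [U-A-y] → (-2, 0)
vs A/Stay: Kai plays U → Lee plays A at [U] → Kai plays y at [U-A] → Lee plays Stay at [U-A-y] → (5, -2)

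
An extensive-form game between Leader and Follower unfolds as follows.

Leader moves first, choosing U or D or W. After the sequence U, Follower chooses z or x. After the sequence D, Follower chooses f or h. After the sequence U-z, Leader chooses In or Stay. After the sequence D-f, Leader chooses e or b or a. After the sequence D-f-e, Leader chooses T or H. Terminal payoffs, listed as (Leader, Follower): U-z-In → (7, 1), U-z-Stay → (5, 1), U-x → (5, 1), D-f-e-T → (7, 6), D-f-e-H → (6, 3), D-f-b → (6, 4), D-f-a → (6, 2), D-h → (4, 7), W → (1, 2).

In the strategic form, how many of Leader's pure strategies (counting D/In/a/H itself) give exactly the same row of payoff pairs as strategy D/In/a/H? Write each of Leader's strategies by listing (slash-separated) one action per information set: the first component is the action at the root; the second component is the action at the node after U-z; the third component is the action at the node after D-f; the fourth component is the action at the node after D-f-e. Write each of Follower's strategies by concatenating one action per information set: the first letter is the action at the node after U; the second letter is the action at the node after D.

Row for D/In/a/H (columns zf, zh, xf, xh): (6,2) (4,7) (6,2) (4,7).
Under D/In/a/H, Leader's choice at the node after U-z and at the node after D-f-e can never be reached regardless of what Follower does, so varying those choices leaves every outcome unchanged.
Holding the reachable choices fixed and varying the unreachable ones freely already gives 2 × 2 = 4 equivalent strategies.
No other strategy reproduces this row, so those 4 are the full class: D/In/a/T, D/In/a/H, D/Stay/a/T, D/Stay/a/H.

4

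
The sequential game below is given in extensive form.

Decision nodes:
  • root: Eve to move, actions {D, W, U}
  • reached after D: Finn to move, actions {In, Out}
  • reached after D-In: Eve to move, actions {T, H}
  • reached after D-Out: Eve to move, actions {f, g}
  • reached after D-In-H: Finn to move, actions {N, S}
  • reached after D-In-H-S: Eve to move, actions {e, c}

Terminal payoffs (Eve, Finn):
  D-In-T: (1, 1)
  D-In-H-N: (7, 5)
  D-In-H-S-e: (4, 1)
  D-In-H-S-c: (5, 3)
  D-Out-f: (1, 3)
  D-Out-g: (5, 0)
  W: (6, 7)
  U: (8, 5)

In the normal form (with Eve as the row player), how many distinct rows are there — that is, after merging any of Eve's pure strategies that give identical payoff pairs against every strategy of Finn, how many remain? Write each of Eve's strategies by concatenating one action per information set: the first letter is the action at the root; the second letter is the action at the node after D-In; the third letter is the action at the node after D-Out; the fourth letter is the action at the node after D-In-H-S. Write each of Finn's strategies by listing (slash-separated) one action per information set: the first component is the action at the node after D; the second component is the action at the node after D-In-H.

Eve has 24 pure strategies: DTfe, DTfc, DTge, DTgc, DHfe, DHfc, DHge, DHgc, WTfe, WTfc, WTge, WTgc, WHfe, WHfc, WHge, WHgc, UTfe, UTfc, UTge, UTgc, UHfe, UHfc, UHge, UHgc. Columns: In/N, In/S, Out/N, Out/S.
{DTfe, DTfc} → row (1,1) (1,1) (1,3) (1,3)
{DTge, DTgc} → row (1,1) (1,1) (5,0) (5,0)
{DHfe} → row (7,5) (4,1) (1,3) (1,3)
{DHfc} → row (7,5) (5,3) (1,3) (1,3)
{DHge} → row (7,5) (4,1) (5,0) (5,0)
{DHgc} → row (7,5) (5,3) (5,0) (5,0)
{WTfe, WTfc, WTge, WTgc, WHfe, WHfc, WHge, WHgc} → row (6,7) (6,7) (6,7) (6,7)
{UTfe, UTfc, UTge, UTgc, UHfe, UHfc, UHge, UHgc} → row (8,5) (8,5) (8,5) (8,5)
That's 8 distinct rows out of 24 strategies.

8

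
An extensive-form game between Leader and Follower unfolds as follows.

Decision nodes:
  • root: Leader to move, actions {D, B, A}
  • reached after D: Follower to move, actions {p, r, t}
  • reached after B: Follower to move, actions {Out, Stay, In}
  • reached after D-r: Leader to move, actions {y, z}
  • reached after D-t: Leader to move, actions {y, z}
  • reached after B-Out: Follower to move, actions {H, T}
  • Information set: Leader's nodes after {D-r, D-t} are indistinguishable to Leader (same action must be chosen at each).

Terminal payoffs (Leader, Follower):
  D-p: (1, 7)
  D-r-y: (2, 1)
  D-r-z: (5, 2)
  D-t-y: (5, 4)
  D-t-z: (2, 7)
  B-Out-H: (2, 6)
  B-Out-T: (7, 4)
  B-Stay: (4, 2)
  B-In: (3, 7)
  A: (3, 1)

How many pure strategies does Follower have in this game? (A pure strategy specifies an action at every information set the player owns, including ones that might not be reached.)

18

Follower owns the node after D with actions {p, r, t} — three choices.
Follower owns the node after B with actions {Out, Stay, In} — three choices.
Follower owns the node after B-Out with actions {H, T} — two choices.
A pure strategy fixes one action at each information set independently, so the count is the product 3 × 3 × 2 = 18.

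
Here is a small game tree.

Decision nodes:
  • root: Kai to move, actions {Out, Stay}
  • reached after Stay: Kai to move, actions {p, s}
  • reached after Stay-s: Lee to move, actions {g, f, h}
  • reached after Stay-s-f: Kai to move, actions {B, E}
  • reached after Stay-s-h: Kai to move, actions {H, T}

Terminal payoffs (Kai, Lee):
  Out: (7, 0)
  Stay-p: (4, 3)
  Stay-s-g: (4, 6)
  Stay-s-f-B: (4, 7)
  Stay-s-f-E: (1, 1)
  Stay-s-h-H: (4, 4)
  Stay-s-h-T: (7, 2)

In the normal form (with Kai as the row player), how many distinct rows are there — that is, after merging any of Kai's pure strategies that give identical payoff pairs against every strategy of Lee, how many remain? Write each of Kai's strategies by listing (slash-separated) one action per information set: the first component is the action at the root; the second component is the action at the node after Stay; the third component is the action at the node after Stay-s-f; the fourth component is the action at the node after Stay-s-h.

6

Kai has 16 pure strategies: Out/p/B/H, Out/p/B/T, Out/p/E/H, Out/p/E/T, Out/s/B/H, Out/s/B/T, Out/s/E/H, Out/s/E/T, Stay/p/B/H, Stay/p/B/T, Stay/p/E/H, Stay/p/E/T, Stay/s/B/H, Stay/s/B/T, Stay/s/E/H, Stay/s/E/T. Columns: g, f, h.
{Out/p/B/H, Out/p/B/T, Out/p/E/H, Out/p/E/T, Out/s/B/H, Out/s/B/T, Out/s/E/H, Out/s/E/T} → row (7,0) (7,0) (7,0)
{Stay/p/B/H, Stay/p/B/T, Stay/p/E/H, Stay/p/E/T} → row (4,3) (4,3) (4,3)
{Stay/s/B/H} → row (4,6) (4,7) (4,4)
{Stay/s/B/T} → row (4,6) (4,7) (7,2)
{Stay/s/E/H} → row (4,6) (1,1) (4,4)
{Stay/s/E/T} → row (4,6) (1,1) (7,2)
That's 6 distinct rows out of 16 strategies.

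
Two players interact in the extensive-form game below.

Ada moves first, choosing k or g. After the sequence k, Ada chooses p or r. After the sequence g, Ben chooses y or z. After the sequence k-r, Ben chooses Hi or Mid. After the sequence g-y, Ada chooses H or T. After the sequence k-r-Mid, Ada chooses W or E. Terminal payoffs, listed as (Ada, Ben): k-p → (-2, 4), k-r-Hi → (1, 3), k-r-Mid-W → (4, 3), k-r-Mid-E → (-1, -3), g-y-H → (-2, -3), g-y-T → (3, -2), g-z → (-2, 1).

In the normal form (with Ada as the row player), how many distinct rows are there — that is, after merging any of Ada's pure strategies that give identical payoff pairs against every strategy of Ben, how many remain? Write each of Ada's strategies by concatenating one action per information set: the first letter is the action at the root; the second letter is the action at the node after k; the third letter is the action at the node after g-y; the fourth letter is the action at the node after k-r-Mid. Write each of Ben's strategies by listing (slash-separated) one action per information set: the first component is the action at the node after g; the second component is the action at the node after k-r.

5

Ada has 16 pure strategies: kpHW, kpHE, kpTW, kpTE, krHW, krHE, krTW, krTE, gpHW, gpHE, gpTW, gpTE, grHW, grHE, grTW, grTE. Columns: y/Hi, y/Mid, z/Hi, z/Mid.
{kpHW, kpHE, kpTW, kpTE} → row (-2,4) (-2,4) (-2,4) (-2,4)
{krHW, krTW} → row (1,3) (4,3) (1,3) (4,3)
{krHE, krTE} → row (1,3) (-1,-3) (1,3) (-1,-3)
{gpHW, gpHE, grHW, grHE} → row (-2,-3) (-2,-3) (-2,1) (-2,1)
{gpTW, gpTE, grTW, grTE} → row (3,-2) (3,-2) (-2,1) (-2,1)
That's 5 distinct rows out of 16 strategies.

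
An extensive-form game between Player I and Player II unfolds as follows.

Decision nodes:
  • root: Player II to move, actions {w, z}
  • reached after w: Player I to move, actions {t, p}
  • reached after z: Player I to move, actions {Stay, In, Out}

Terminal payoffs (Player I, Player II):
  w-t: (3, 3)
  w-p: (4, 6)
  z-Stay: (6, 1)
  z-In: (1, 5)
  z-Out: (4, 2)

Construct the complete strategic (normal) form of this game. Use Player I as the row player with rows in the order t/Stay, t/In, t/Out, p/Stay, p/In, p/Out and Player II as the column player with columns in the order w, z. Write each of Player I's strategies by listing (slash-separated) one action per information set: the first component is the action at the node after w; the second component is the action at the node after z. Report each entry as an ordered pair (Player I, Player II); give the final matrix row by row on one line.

              w        z
t/Stay    (3,3)    (6,1)
  t/In    (3,3)    (1,5)
 t/Out    (3,3)    (4,2)
p/Stay    (4,6)    (6,1)
  p/In    (4,6)    (1,5)
 p/Out    (4,6)    (4,2)

t/Stay: (3,3) (6,1) | t/In: (3,3) (1,5) | t/Out: (3,3) (4,2) | p/Stay: (4,6) (6,1) | p/In: (4,6) (1,5) | p/Out: (4,6) (4,2)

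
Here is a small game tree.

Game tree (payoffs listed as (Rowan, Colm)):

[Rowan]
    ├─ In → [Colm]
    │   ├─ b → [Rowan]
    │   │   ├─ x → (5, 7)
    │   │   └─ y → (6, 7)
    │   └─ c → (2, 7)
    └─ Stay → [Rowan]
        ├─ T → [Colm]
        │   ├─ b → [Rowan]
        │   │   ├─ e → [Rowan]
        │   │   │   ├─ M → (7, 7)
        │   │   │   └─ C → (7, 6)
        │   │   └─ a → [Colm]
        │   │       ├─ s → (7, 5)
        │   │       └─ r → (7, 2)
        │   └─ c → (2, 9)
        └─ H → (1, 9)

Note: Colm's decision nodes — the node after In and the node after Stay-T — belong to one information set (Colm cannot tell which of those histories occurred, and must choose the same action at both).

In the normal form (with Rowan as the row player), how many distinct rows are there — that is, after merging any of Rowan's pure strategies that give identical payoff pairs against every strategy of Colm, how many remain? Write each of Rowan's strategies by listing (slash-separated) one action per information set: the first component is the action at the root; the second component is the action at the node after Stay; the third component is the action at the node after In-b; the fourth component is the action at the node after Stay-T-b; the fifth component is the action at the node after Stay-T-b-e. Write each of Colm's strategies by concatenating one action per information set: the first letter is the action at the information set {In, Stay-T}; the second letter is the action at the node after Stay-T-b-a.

6

Rowan has 32 pure strategies: In/T/x/e/M, In/T/x/e/C, In/T/x/a/M, In/T/x/a/C, In/T/y/e/M, In/T/y/e/C, In/T/y/a/M, In/T/y/a/C, In/H/x/e/M, In/H/x/e/C, In/H/x/a/M, In/H/x/a/C, In/H/y/e/M, In/H/y/e/C, In/H/y/a/M, In/H/y/a/C, Stay/T/x/e/M, Stay/T/x/e/C, Stay/T/x/a/M, Stay/T/x/a/C, Stay/T/y/e/M, Stay/T/y/e/C, Stay/T/y/a/M, Stay/T/y/a/C, Stay/H/x/e/M, Stay/H/x/e/C, Stay/H/x/a/M, Stay/H/x/a/C, Stay/H/y/e/M, Stay/H/y/e/C, Stay/H/y/a/M, Stay/H/y/a/C. Columns: bs, br, cs, cr.
{In/T/x/e/M, In/T/x/e/C, In/T/x/a/M, In/T/x/a/C, In/H/x/e/M, In/H/x/e/C, In/H/x/a/M, In/H/x/a/C} → row (5,7) (5,7) (2,7) (2,7)
{In/T/y/e/M, In/T/y/e/C, In/T/y/a/M, In/T/y/a/C, In/H/y/e/M, In/H/y/e/C, In/H/y/a/M, In/H/y/a/C} → row (6,7) (6,7) (2,7) (2,7)
{Stay/T/x/e/M, Stay/T/y/e/M} → row (7,7) (7,7) (2,9) (2,9)
{Stay/T/x/e/C, Stay/T/y/e/C} → row (7,6) (7,6) (2,9) (2,9)
{Stay/T/x/a/M, Stay/T/x/a/C, Stay/T/y/a/M, Stay/T/y/a/C} → row (7,5) (7,2) (2,9) (2,9)
{Stay/H/x/e/M, Stay/H/x/e/C, Stay/H/x/a/M, Stay/H/x/a/C, Stay/H/y/e/M, Stay/H/y/e/C, Stay/H/y/a/M, Stay/H/y/a/C} → row (1,9) (1,9) (1,9) (1,9)
That's 6 distinct rows out of 32 strategies.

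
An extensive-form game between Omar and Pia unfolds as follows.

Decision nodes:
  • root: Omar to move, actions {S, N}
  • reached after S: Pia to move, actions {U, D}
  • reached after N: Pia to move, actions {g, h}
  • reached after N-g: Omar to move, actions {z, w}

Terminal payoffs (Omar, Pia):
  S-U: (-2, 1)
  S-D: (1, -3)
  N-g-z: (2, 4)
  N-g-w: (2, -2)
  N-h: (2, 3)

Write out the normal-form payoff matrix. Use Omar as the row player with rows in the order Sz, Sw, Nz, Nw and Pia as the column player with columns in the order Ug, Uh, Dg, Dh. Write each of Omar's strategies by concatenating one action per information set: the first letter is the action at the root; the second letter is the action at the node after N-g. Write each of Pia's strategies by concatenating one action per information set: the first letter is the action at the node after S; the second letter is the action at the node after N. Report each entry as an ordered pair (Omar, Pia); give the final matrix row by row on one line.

Sz: (-2,1) (-2,1) (1,-3) (1,-3) | Sw: (-2,1) (-2,1) (1,-3) (1,-3) | Nz: (2,4) (2,3) (2,4) (2,3) | Nw: (2,-2) (2,3) (2,-2) (2,3)

           Ug       Uh       Dg       Dh
  Sz   (-2,1)   (-2,1)   (1,-3)   (1,-3)
  Sw   (-2,1)   (-2,1)   (1,-3)   (1,-3)
  Nz    (2,4)    (2,3)    (2,4)    (2,3)
  Nw   (2,-2)    (2,3)   (2,-2)    (2,3)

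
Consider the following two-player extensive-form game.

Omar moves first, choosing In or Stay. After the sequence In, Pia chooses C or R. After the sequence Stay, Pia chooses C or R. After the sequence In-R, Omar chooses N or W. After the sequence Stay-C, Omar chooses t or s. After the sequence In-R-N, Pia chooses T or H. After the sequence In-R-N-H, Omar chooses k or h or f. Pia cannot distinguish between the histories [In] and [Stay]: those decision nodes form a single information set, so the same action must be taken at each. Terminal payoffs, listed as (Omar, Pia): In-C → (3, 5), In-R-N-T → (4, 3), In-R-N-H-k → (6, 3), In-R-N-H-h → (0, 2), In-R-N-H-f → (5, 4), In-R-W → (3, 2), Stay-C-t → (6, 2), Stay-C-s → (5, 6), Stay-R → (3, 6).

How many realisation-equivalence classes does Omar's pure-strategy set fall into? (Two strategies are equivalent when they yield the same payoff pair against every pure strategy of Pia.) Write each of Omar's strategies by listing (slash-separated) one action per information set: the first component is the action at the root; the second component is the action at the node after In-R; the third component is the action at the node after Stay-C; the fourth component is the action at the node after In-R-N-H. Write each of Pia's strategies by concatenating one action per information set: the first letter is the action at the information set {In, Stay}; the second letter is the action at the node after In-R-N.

6

Omar has 24 pure strategies: In/N/t/k, In/N/t/h, In/N/t/f, In/N/s/k, In/N/s/h, In/N/s/f, In/W/t/k, In/W/t/h, In/W/t/f, In/W/s/k, In/W/s/h, In/W/s/f, Stay/N/t/k, Stay/N/t/h, Stay/N/t/f, Stay/N/s/k, Stay/N/s/h, Stay/N/s/f, Stay/W/t/k, Stay/W/t/h, Stay/W/t/f, Stay/W/s/k, Stay/W/s/h, Stay/W/s/f. Columns: CT, CH, RT, RH.
{In/N/t/k, In/N/s/k} → row (3,5) (3,5) (4,3) (6,3)
{In/N/t/h, In/N/s/h} → row (3,5) (3,5) (4,3) (0,2)
{In/N/t/f, In/N/s/f} → row (3,5) (3,5) (4,3) (5,4)
{In/W/t/k, In/W/t/h, In/W/t/f, In/W/s/k, In/W/s/h, In/W/s/f} → row (3,5) (3,5) (3,2) (3,2)
{Stay/N/t/k, Stay/N/t/h, Stay/N/t/f, Stay/W/t/k, Stay/W/t/h, Stay/W/t/f} → row (6,2) (6,2) (3,6) (3,6)
{Stay/N/s/k, Stay/N/s/h, Stay/N/s/f, Stay/W/s/k, Stay/W/s/h, Stay/W/s/f} → row (5,6) (5,6) (3,6) (3,6)
That's 6 distinct rows out of 24 strategies.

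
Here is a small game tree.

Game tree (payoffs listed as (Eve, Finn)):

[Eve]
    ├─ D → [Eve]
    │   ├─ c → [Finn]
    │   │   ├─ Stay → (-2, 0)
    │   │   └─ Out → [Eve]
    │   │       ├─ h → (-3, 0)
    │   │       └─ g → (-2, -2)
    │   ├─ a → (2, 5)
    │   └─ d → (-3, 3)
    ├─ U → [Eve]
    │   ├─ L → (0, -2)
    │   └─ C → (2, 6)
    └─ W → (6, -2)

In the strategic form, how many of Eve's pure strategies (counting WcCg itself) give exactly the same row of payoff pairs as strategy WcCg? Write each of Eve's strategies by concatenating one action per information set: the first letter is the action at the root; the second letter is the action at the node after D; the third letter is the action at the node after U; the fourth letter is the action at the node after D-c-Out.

12

Row for WcCg (columns Stay, Out): (6,-2) (6,-2).
Under WcCg, Eve's choice at the node after D and at the node after U and at the node after D-c-Out can never be reached regardless of what Finn does, so varying those choices leaves every outcome unchanged.
Holding the reachable choices fixed and varying the unreachable ones freely already gives 3 × 2 × 2 = 12 equivalent strategies.
No other strategy reproduces this row, so those 12 are the full class: WcLh, WcLg, WcCh, WcCg, WaLh, WaLg, WaCh, WaCg, WdLh, WdLg, WdCh, WdCg.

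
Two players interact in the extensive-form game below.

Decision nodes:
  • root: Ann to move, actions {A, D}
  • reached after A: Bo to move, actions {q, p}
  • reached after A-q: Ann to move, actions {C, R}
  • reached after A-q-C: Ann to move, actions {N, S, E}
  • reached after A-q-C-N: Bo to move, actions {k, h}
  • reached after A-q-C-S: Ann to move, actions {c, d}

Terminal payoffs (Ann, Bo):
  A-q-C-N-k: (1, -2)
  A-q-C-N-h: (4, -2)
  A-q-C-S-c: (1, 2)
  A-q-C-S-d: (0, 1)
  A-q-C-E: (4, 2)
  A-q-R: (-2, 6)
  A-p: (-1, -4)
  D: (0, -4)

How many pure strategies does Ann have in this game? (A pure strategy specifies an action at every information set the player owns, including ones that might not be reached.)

Ann owns the root with actions {A, D} — two choices.
Ann owns the node after A-q with actions {C, R} — two choices.
Ann owns the node after A-q-C with actions {N, S, E} — three choices.
Ann owns the node after A-q-C-S with actions {c, d} — two choices.
A pure strategy fixes one action at each information set independently, so the count is the product 2 × 2 × 3 × 2 = 24.

24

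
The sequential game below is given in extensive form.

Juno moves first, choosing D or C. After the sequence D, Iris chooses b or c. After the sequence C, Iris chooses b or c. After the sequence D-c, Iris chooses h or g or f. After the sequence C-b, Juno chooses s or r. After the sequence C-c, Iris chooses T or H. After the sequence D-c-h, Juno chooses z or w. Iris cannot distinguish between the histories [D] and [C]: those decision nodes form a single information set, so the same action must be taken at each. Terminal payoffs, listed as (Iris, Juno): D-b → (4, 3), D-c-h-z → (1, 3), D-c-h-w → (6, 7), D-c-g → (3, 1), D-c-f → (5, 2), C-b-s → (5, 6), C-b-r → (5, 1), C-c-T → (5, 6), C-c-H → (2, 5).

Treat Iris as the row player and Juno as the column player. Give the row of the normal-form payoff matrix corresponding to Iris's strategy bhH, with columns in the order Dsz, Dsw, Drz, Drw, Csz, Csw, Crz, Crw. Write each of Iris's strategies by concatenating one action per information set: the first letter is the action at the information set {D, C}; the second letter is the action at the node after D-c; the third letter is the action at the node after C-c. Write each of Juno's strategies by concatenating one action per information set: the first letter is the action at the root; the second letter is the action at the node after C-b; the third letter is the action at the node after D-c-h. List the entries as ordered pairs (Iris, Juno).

vs Dsz: Juno plays D → Iris plays b at [D] → (4, 3)
vs Dsw: Juno plays D → Iris plays b at [D] → (4, 3)
vs Drz: Juno plays D → Iris plays b at [D] → (4, 3)
vs Drw: Juno plays D → Iris plays b at [D] → (4, 3)
vs Csz: Juno plays C → Iris plays b at [C] → Juno plays s at [C-b] → (5, 6)
vs Csw: Juno plays C → Iris plays b at [C] → Juno plays s at [C-b] → (5, 6)
vs Crz: Juno plays C → Iris plays b at [C] → Juno plays r at [C-b] → (5, 1)
vs Crw: Juno plays C → Iris plays b at [C] → Juno plays r at [C-b] → (5, 1)

(4,3) (4,3) (4,3) (4,3) (5,6) (5,6) (5,1) (5,1)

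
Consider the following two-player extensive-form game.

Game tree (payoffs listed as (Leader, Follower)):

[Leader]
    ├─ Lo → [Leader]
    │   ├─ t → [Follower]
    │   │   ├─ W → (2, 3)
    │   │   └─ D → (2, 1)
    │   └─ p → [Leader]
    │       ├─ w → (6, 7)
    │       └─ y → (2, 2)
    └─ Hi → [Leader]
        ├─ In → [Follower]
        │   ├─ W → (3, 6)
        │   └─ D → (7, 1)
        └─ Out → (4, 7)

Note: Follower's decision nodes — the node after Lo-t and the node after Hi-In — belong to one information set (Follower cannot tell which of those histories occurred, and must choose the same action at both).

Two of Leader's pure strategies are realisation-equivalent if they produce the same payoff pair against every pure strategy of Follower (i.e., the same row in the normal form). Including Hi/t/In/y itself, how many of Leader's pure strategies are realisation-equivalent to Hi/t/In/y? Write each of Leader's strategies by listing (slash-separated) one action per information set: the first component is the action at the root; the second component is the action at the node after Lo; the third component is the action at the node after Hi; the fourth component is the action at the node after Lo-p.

4

Row for Hi/t/In/y (columns W, D): (3,6) (7,1).
Under Hi/t/In/y, Leader's choice at the node after Lo and at the node after Lo-p can never be reached regardless of what Follower does, so varying those choices leaves every outcome unchanged.
Holding the reachable choices fixed and varying the unreachable ones freely already gives 2 × 2 = 4 equivalent strategies.
No other strategy reproduces this row, so those 4 are the full class: Hi/t/In/w, Hi/t/In/y, Hi/p/In/w, Hi/p/In/y.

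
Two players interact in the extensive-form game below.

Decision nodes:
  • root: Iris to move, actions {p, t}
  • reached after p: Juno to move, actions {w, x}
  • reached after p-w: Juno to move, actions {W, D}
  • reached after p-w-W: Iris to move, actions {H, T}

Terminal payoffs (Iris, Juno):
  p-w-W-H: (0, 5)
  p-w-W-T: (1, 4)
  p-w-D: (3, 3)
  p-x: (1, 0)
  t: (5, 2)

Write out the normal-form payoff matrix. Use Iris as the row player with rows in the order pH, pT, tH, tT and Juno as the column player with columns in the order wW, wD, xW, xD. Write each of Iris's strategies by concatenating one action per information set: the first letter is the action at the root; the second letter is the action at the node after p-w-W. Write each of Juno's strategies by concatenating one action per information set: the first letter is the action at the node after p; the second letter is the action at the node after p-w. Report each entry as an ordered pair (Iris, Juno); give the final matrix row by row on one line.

pH: (0,5) (3,3) (1,0) (1,0) | pT: (1,4) (3,3) (1,0) (1,0) | tH: (5,2) (5,2) (5,2) (5,2) | tT: (5,2) (5,2) (5,2) (5,2)

           wW       wD       xW       xD
  pH    (0,5)    (3,3)    (1,0)    (1,0)
  pT    (1,4)    (3,3)    (1,0)    (1,0)
  tH    (5,2)    (5,2)    (5,2)    (5,2)
  tT    (5,2)    (5,2)    (5,2)    (5,2)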